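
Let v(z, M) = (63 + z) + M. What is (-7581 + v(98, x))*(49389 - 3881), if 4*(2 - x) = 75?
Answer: -338431619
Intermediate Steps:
x = -67/4 (x = 2 - ¼*75 = 2 - 75/4 = -67/4 ≈ -16.750)
v(z, M) = 63 + M + z
(-7581 + v(98, x))*(49389 - 3881) = (-7581 + (63 - 67/4 + 98))*(49389 - 3881) = (-7581 + 577/4)*45508 = -29747/4*45508 = -338431619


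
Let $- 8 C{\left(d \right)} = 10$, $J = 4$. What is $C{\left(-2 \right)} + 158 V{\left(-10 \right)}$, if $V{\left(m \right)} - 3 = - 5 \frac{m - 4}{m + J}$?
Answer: $- \frac{16447}{12} \approx -1370.6$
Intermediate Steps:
$C{\left(d \right)} = - \frac{5}{4}$ ($C{\left(d \right)} = \left(- \frac{1}{8}\right) 10 = - \frac{5}{4}$)
$V{\left(m \right)} = 3 - \frac{5 \left(-4 + m\right)}{4 + m}$ ($V{\left(m \right)} = 3 - 5 \frac{m - 4}{m + 4} = 3 - 5 \frac{-4 + m}{4 + m} = 3 - \frac{5 \left(-4 + m\right)}{4 + m}$)
$C{\left(-2 \right)} + 158 V{\left(-10 \right)} = - \frac{5}{4} + 158 \frac{2 \left(16 - -10\right)}{4 - 10} = - \frac{5}{4} + 158 \frac{2 \left(16 + 10\right)}{-6} = - \frac{5}{4} + 158 \cdot 2 \left(- \frac{1}{6}\right) 26 = - \frac{5}{4} + 158 \left(- \frac{26}{3}\right) = - \frac{5}{4} - \frac{4108}{3} = - \frac{16447}{12}$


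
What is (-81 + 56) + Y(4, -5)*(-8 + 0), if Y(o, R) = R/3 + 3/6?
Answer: -47/3 ≈ -15.667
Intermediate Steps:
Y(o, R) = ½ + R/3 (Y(o, R) = R*(⅓) + 3*(⅙) = R/3 + ½ = ½ + R/3)
(-81 + 56) + Y(4, -5)*(-8 + 0) = (-81 + 56) + (½ + (⅓)*(-5))*(-8 + 0) = -25 + (½ - 5/3)*(-8) = -25 - 7/6*(-8) = -25 + 28/3 = -47/3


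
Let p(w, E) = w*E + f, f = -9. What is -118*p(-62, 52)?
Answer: 381494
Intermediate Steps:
p(w, E) = -9 + E*w (p(w, E) = w*E - 9 = E*w - 9 = -9 + E*w)
-118*p(-62, 52) = -118*(-9 + 52*(-62)) = -118*(-9 - 3224) = -118*(-3233) = 381494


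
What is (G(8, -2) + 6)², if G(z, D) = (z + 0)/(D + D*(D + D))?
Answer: 484/9 ≈ 53.778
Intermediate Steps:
G(z, D) = z/(D + 2*D²) (G(z, D) = z/(D + D*(2*D)) = z/(D + 2*D²))
(G(8, -2) + 6)² = (8/(-2*(1 + 2*(-2))) + 6)² = (8*(-½)/(1 - 4) + 6)² = (8*(-½)/(-3) + 6)² = (8*(-½)*(-⅓) + 6)² = (4/3 + 6)² = (22/3)² = 484/9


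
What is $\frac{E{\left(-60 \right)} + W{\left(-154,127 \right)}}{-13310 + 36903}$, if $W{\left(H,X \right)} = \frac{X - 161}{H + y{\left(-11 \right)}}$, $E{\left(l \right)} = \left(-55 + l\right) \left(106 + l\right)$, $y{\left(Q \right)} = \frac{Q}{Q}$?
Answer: $- \frac{47608}{212337} \approx -0.22421$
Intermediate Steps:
$y{\left(Q \right)} = 1$
$W{\left(H,X \right)} = \frac{-161 + X}{1 + H}$ ($W{\left(H,X \right)} = \frac{X - 161}{H + 1} = \frac{-161 + X}{1 + H}$)
$\frac{E{\left(-60 \right)} + W{\left(-154,127 \right)}}{-13310 + 36903} = \frac{\left(-5830 + \left(-60\right)^{2} + 51 \left(-60\right)\right) + \frac{-161 + 127}{1 - 154}}{-13310 + 36903} = \frac{\left(-5830 + 3600 - 3060\right) + \frac{1}{-153} \left(-34\right)}{23593} = \left(-5290 - - \frac{2}{9}\right) \frac{1}{23593} = \left(-5290 + \frac{2}{9}\right) \frac{1}{23593} = \left(- \frac{47608}{9}\right) \frac{1}{23593} = - \frac{47608}{212337}$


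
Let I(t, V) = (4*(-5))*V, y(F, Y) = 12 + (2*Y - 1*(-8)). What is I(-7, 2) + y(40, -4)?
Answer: -28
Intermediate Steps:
y(F, Y) = 20 + 2*Y (y(F, Y) = 12 + (2*Y + 8) = 12 + (8 + 2*Y) = 20 + 2*Y)
I(t, V) = -20*V
I(-7, 2) + y(40, -4) = -20*2 + (20 + 2*(-4)) = -40 + (20 - 8) = -40 + 12 = -28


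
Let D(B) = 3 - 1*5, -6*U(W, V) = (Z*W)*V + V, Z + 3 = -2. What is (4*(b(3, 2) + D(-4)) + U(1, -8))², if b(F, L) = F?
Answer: 16/9 ≈ 1.7778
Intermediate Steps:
Z = -5 (Z = -3 - 2 = -5)
U(W, V) = -V/6 + 5*V*W/6 (U(W, V) = -((-5*W)*V + V)/6 = -(-5*V*W + V)/6 = -(V - 5*V*W)/6 = -V/6 + 5*V*W/6)
D(B) = -2 (D(B) = 3 - 5 = -2)
(4*(b(3, 2) + D(-4)) + U(1, -8))² = (4*(3 - 2) + (⅙)*(-8)*(-1 + 5*1))² = (4*1 + (⅙)*(-8)*(-1 + 5))² = (4 + (⅙)*(-8)*4)² = (4 - 16/3)² = (-4/3)² = 16/9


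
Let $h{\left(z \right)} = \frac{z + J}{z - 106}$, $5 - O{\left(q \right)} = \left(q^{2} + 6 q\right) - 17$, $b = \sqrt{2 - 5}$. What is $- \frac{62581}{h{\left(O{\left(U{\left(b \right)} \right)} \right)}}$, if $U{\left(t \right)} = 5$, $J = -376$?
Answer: $- \frac{8698759}{409} \approx -21268.0$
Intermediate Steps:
$b = i \sqrt{3}$ ($b = \sqrt{-3} = i \sqrt{3} \approx 1.732 i$)
$O{\left(q \right)} = 22 - q^{2} - 6 q$ ($O{\left(q \right)} = 5 - \left(\left(q^{2} + 6 q\right) - 17\right) = 5 - \left(-17 + q^{2} + 6 q\right) = 22 - q^{2} - 6 q$)
$h{\left(z \right)} = \frac{-376 + z}{-106 + z}$ ($h{\left(z \right)} = \frac{z - 376}{z - 106} = \frac{-376 + z}{-106 + z}$)
$- \frac{62581}{h{\left(O{\left(U{\left(b \right)} \right)} \right)}} = - \frac{62581}{\frac{1}{-106 - 33} \left(-376 - 33\right)} = - \frac{62581}{\frac{1}{-139} \left(-409\right)} = - \frac{62581}{\left(- \frac{1}{139}\right) \left(-409\right)} = - \frac{62581}{\frac{409}{139}} = \left(-62581\right) \frac{139}{409} = - \frac{8698759}{409}$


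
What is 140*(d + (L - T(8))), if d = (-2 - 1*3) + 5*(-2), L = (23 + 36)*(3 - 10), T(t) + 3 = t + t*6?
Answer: -67340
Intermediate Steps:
T(t) = -3 + 7*t (T(t) = -3 + (t + t*6) = -3 + (t + 6*t) = -3 + 7*t)
L = -413 (L = 59*(-7) = -413)
d = -15 (d = (-2 - 3) - 10 = -5 - 10 = -15)
140*(d + (L - T(8))) = 140*(-15 + (-413 - (-3 + 7*8))) = 140*(-15 + (-413 - (-3 + 56))) = 140*(-15 + (-413 - 1*53)) = 140*(-15 + (-413 - 53)) = 140*(-15 - 466) = 140*(-481) = -67340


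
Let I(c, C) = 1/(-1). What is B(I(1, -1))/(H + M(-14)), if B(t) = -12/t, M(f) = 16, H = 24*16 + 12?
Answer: 3/103 ≈ 0.029126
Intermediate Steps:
I(c, C) = -1
H = 396 (H = 384 + 12 = 396)
B(I(1, -1))/(H + M(-14)) = (-12/(-1))/(396 + 16) = (-12*(-1))/412 = (1/412)*12 = 3/103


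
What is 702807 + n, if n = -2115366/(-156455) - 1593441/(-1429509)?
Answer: 631280124319386/898208155 ≈ 7.0282e+5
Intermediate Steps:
n = 13145528301/898208155 (n = -2115366*(-1/156455) - 1593441*(-1/1429509) = 2115366/156455 + 531147/476503 = 13145528301/898208155 ≈ 14.635)
702807 + n = 702807 + 13145528301/898208155 = 631280124319386/898208155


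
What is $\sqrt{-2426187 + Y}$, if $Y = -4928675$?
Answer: $i \sqrt{7354862} \approx 2712.0 i$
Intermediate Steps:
$\sqrt{-2426187 + Y} = \sqrt{-2426187 - 4928675} = \sqrt{-7354862} = i \sqrt{7354862}$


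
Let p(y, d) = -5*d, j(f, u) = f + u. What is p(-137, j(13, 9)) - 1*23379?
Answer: -23489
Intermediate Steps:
p(-137, j(13, 9)) - 1*23379 = -5*(13 + 9) - 1*23379 = -5*22 - 23379 = -110 - 23379 = -23489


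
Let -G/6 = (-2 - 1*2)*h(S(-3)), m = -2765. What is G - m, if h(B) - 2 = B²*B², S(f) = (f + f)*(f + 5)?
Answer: 500477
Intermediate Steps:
S(f) = 2*f*(5 + f) (S(f) = (2*f)*(5 + f) = 2*f*(5 + f))
h(B) = 2 + B⁴ (h(B) = 2 + B²*B² = 2 + B⁴)
G = 497712 (G = -6*(-2 - 1*2)*(2 + (2*(-3)*(5 - 3))⁴) = -6*(-2 - 2)*(2 + (2*(-3)*2)⁴) = -(-24)*(2 + (-12)⁴) = -(-24)*(2 + 20736) = -(-24)*20738 = -6*(-82952) = 497712)
G - m = 497712 - 1*(-2765) = 497712 + 2765 = 500477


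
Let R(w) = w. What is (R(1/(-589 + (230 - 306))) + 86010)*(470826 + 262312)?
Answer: 5990433836366/95 ≈ 6.3057e+10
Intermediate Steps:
(R(1/(-589 + (230 - 306))) + 86010)*(470826 + 262312) = (1/(-589 + (230 - 306)) + 86010)*(470826 + 262312) = (1/(-589 - 76) + 86010)*733138 = (1/(-665) + 86010)*733138 = (-1/665 + 86010)*733138 = (57196649/665)*733138 = 5990433836366/95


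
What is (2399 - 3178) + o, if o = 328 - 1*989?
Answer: -1440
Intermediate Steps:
o = -661 (o = 328 - 989 = -661)
(2399 - 3178) + o = (2399 - 3178) - 661 = -779 - 661 = -1440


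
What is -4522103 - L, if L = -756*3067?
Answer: -2203451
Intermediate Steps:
L = -2318652
-4522103 - L = -4522103 - 1*(-2318652) = -4522103 + 2318652 = -2203451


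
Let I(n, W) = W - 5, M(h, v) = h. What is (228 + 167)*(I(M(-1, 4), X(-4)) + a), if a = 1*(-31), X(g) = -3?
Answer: -15405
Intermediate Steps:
I(n, W) = -5 + W
a = -31
(228 + 167)*(I(M(-1, 4), X(-4)) + a) = (228 + 167)*((-5 - 3) - 31) = 395*(-8 - 31) = 395*(-39) = -15405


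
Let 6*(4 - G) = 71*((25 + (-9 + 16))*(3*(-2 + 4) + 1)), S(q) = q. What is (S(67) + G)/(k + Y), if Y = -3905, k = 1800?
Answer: 7739/6315 ≈ 1.2255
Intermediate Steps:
G = -7940/3 (G = 4 - 71*(25 + (-9 + 16))*(3*(-2 + 4) + 1)/6 = 4 - 71*(25 + 7)*(3*2 + 1)/6 = 4 - 71*32*(6 + 1)/6 = 4 - 71*32*7/6 = 4 - 71*224/6 = 4 - 1/6*15904 = 4 - 7952/3 = -7940/3 ≈ -2646.7)
(S(67) + G)/(k + Y) = (67 - 7940/3)/(1800 - 3905) = -7739/3/(-2105) = -7739/3*(-1/2105) = 7739/6315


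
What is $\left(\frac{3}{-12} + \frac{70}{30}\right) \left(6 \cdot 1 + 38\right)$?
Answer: $\frac{275}{3} \approx 91.667$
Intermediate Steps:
$\left(\frac{3}{-12} + \frac{70}{30}\right) \left(6 \cdot 1 + 38\right) = \left(3 \left(- \frac{1}{12}\right) + 70 \cdot \frac{1}{30}\right) \left(6 + 38\right) = \left(- \frac{1}{4} + \frac{7}{3}\right) 44 = \frac{25}{12} \cdot 44 = \frac{275}{3}$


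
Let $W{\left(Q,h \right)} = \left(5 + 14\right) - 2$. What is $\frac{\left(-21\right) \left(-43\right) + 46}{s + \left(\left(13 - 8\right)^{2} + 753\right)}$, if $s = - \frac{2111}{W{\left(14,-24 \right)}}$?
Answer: $\frac{1241}{855} \approx 1.4515$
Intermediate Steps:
$W{\left(Q,h \right)} = 17$ ($W{\left(Q,h \right)} = 19 - 2 = 17$)
$s = - \frac{2111}{17} \approx -124.18$
$\frac{\left(-21\right) \left(-43\right) + 46}{s + \left(\left(13 - 8\right)^{2} + 753\right)} = \frac{\left(-21\right) \left(-43\right) + 46}{- \frac{2111}{17} + \left(\left(13 - 8\right)^{2} + 753\right)} = \frac{903 + 46}{- \frac{2111}{17} + \left(5^{2} + 753\right)} = \frac{949}{- \frac{2111}{17} + \left(25 + 753\right)} = \frac{949}{- \frac{2111}{17} + 778} = \frac{949}{\frac{11115}{17}} = 949 \cdot \frac{17}{11115} = \frac{1241}{855}$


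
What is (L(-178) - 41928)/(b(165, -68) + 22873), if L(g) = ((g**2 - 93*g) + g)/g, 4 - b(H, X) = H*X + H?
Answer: -21099/16966 ≈ -1.2436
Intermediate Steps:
b(H, X) = 4 - H - H*X (b(H, X) = 4 - (H*X + H) = 4 - (H + H*X) = 4 + (-H - H*X) = 4 - H - H*X)
L(g) = (g**2 - 92*g)/g
(L(-178) - 41928)/(b(165, -68) + 22873) = ((-92 - 178) - 41928)/((4 - 1*165 - 1*165*(-68)) + 22873) = (-270 - 41928)/((4 - 165 + 11220) + 22873) = -42198/(11059 + 22873) = -42198/33932 = -42198*1/33932 = -21099/16966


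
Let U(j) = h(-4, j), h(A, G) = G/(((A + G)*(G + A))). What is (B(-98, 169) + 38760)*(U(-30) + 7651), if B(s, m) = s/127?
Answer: 10884122340493/36703 ≈ 2.9655e+8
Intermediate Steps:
h(A, G) = G/(A + G)² (h(A, G) = G/(((A + G)*(A + G))) = G/((A + G)²) = G/(A + G)²)
B(s, m) = s/127 (B(s, m) = s*(1/127) = s/127)
U(j) = j/(-4 + j)²
(B(-98, 169) + 38760)*(U(-30) + 7651) = ((1/127)*(-98) + 38760)*(-30/(-4 - 30)² + 7651) = (-98/127 + 38760)*(-30/(-34)² + 7651) = 4922422*(-30*1/1156 + 7651)/127 = 4922422*(-15/578 + 7651)/127 = (4922422/127)*(4422263/578) = 10884122340493/36703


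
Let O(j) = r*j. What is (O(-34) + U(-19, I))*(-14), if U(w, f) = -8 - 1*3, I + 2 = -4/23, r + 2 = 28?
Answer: 12530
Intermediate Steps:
r = 26 (r = -2 + 28 = 26)
I = -50/23 (I = -2 - 4/23 = -50/23 ≈ -2.1739)
U(w, f) = -11 (U(w, f) = -8 - 3 = -11)
O(j) = 26*j
(O(-34) + U(-19, I))*(-14) = (26*(-34) - 11)*(-14) = (-884 - 11)*(-14) = -895*(-14) = 12530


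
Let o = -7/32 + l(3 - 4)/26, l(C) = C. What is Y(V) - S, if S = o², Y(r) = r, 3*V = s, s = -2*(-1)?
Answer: 311765/519168 ≈ 0.60051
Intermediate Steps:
s = 2
V = ⅔ (V = (⅓)*2 = ⅔ ≈ 0.66667)
o = -107/416 (o = -7/32 + (3 - 4)/26 = -7*1/32 - 1*1/26 = -7/32 - 1/26 = -107/416 ≈ -0.25721)
S = 11449/173056 (S = (-107/416)² = 11449/173056 ≈ 0.066158)
Y(V) - S = ⅔ - 1*11449/173056 = ⅔ - 11449/173056 = 311765/519168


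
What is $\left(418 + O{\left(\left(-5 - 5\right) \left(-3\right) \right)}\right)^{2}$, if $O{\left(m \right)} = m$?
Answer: $200704$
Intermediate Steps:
$\left(418 + O{\left(\left(-5 - 5\right) \left(-3\right) \right)}\right)^{2} = \left(418 + \left(-5 - 5\right) \left(-3\right)\right)^{2} = \left(418 - -30\right)^{2} = \left(418 + 30\right)^{2} = 448^{2} = 200704$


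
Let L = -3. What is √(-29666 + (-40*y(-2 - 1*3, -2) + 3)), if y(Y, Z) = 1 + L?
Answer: 3*I*√3287 ≈ 172.0*I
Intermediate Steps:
y(Y, Z) = -2 (y(Y, Z) = 1 - 3 = -2)
√(-29666 + (-40*y(-2 - 1*3, -2) + 3)) = √(-29666 + (-40*(-2) + 3)) = √(-29666 + (80 + 3)) = √(-29666 + 83) = √(-29583) = 3*I*√3287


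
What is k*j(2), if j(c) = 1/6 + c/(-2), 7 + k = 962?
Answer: -4775/6 ≈ -795.83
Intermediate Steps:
k = 955 (k = -7 + 962 = 955)
j(c) = ⅙ - c/2 (j(c) = 1*(⅙) + c*(-½) = ⅙ - c/2)
k*j(2) = 955*(⅙ - ½*2) = 955*(⅙ - 1) = 955*(-⅚) = -4775/6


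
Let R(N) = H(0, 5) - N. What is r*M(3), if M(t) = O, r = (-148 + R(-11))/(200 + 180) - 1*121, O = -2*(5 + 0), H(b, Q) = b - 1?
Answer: 23059/19 ≈ 1213.6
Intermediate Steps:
H(b, Q) = -1 + b
R(N) = -1 - N (R(N) = (-1 + 0) - N = -1 - N)
O = -10 (O = -2*5 = -10)
r = -23059/190 (r = (-148 + (-1 - 1*(-11)))/(200 + 180) - 1*121 = (-148 + (-1 + 11))/380 - 121 = (-148 + 10)*(1/380) - 121 = -138*1/380 - 121 = -69/190 - 121 = -23059/190 ≈ -121.36)
M(t) = -10
r*M(3) = -23059/190*(-10) = 23059/19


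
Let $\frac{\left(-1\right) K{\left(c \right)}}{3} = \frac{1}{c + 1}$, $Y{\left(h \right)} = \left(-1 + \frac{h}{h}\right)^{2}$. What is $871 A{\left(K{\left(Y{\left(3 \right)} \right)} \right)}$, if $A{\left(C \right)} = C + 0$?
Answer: $-2613$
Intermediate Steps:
$Y{\left(h \right)} = 0$ ($Y{\left(h \right)} = \left(-1 + 1\right)^{2} = 0^{2} = 0$)
$K{\left(c \right)} = - \frac{3}{1 + c}$ ($K{\left(c \right)} = - \frac{3}{c + 1} = - \frac{3}{1 + c}$)
$A{\left(C \right)} = C$
$871 A{\left(K{\left(Y{\left(3 \right)} \right)} \right)} = 871 \left(- \frac{3}{1 + 0}\right) = 871 \left(- \frac{3}{1}\right) = 871 \left(\left(-3\right) 1\right) = 871 \left(-3\right) = -2613$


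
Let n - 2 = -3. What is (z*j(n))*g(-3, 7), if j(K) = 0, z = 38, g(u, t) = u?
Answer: 0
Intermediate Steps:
n = -1 (n = 2 - 3 = -1)
(z*j(n))*g(-3, 7) = (38*0)*(-3) = 0*(-3) = 0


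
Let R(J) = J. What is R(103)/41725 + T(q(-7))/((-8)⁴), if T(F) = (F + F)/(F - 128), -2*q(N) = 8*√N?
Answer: 217775339/88101836800 + I*√7/65984 ≈ 0.0024719 + 4.0097e-5*I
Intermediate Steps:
q(N) = -4*√N
T(F) = 2*F/(-128 + F) (T(F) = (2*F)/(-128 + F) = 2*F/(-128 + F))
R(103)/41725 + T(q(-7))/((-8)⁴) = 103/41725 + (2*(-4*I*√7)/(-128 - 4*I*√7))/((-8)⁴) = 103*(1/41725) + (2*(-4*I*√7)/(-128 - 4*I*√7))/4096 = 103/41725 + (2*(-4*I*√7)/(-128 - 4*I*√7))*(1/4096) = 103/41725 - 8*I*√7/(-128 - 4*I*√7)*(1/4096) = 103/41725 - I*√7/(512*(-128 - 4*I*√7))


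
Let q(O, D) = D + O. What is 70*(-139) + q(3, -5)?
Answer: -9732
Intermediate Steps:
70*(-139) + q(3, -5) = 70*(-139) + (-5 + 3) = -9730 - 2 = -9732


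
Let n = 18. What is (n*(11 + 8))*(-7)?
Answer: -2394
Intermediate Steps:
(n*(11 + 8))*(-7) = (18*(11 + 8))*(-7) = (18*19)*(-7) = 342*(-7) = -2394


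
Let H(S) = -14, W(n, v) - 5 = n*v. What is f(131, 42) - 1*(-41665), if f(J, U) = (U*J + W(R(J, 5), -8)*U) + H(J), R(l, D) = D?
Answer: 45683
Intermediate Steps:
W(n, v) = 5 + n*v
f(J, U) = -14 - 35*U + J*U (f(J, U) = (U*J + (5 + 5*(-8))*U) - 14 = (J*U + (5 - 40)*U) - 14 = (J*U - 35*U) - 14 = (-35*U + J*U) - 14 = -14 - 35*U + J*U)
f(131, 42) - 1*(-41665) = (-14 - 35*42 + 131*42) - 1*(-41665) = (-14 - 1470 + 5502) + 41665 = 4018 + 41665 = 45683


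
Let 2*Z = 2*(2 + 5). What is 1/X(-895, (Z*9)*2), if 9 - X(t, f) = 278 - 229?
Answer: -1/40 ≈ -0.025000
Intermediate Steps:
Z = 7 (Z = (2*(2 + 5))/2 = (2*7)/2 = (1/2)*14 = 7)
X(t, f) = -40 (X(t, f) = 9 - (278 - 229) = 9 - 1*49 = 9 - 49 = -40)
1/X(-895, (Z*9)*2) = 1/(-40) = -1/40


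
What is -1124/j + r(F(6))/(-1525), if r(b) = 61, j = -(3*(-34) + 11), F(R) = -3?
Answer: -28191/2275 ≈ -12.392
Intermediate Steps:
j = 91 (j = -(-102 + 11) = -1*(-91) = 91)
-1124/j + r(F(6))/(-1525) = -1124/91 + 61/(-1525) = -1124*1/91 + 61*(-1/1525) = -1124/91 - 1/25 = -28191/2275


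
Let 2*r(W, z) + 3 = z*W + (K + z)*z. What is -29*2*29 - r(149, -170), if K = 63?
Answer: 3779/2 ≈ 1889.5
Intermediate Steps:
r(W, z) = -3/2 + W*z/2 + z*(63 + z)/2 (r(W, z) = -3/2 + (z*W + (63 + z)*z)/2 = -3/2 + (W*z + z*(63 + z))/2 = -3/2 + (W*z/2 + z*(63 + z)/2) = -3/2 + W*z/2 + z*(63 + z)/2)
-29*2*29 - r(149, -170) = -29*2*29 - (-3/2 + (1/2)*(-170)**2 + (63/2)*(-170) + (1/2)*149*(-170)) = -58*29 - (-3/2 + (1/2)*28900 - 5355 - 12665) = -1682 - (-3/2 + 14450 - 5355 - 12665) = -1682 - 1*(-7143/2) = -1682 + 7143/2 = 3779/2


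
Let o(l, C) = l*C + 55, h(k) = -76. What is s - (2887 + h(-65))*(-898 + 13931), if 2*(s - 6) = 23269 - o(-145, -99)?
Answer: -73262655/2 ≈ -3.6631e+7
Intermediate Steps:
o(l, C) = 55 + C*l (o(l, C) = C*l + 55 = 55 + C*l)
s = 8871/2 (s = 6 + (23269 - (55 - 99*(-145)))/2 = 6 + (23269 - (55 + 14355))/2 = 6 + (23269 - 1*14410)/2 = 6 + (23269 - 14410)/2 = 6 + (½)*8859 = 6 + 8859/2 = 8871/2 ≈ 4435.5)
s - (2887 + h(-65))*(-898 + 13931) = 8871/2 - (2887 - 76)*(-898 + 13931) = 8871/2 - 2811*13033 = 8871/2 - 1*36635763 = 8871/2 - 36635763 = -73262655/2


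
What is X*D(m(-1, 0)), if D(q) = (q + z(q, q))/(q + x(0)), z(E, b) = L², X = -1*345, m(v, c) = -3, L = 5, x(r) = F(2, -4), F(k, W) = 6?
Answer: -2530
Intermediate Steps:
x(r) = 6
X = -345
z(E, b) = 25 (z(E, b) = 5² = 25)
D(q) = (25 + q)/(6 + q) (D(q) = (q + 25)/(q + 6) = (25 + q)/(6 + q))
X*D(m(-1, 0)) = -345*(25 - 3)/(6 - 3) = -345*22/3 = -2530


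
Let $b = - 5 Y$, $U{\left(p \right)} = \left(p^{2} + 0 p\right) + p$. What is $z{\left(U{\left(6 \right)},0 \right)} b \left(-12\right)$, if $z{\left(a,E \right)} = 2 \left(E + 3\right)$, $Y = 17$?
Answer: $6120$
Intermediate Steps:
$U{\left(p \right)} = p + p^{2}$ ($U{\left(p \right)} = \left(p^{2} + 0\right) + p = p^{2} + p = p + p^{2}$)
$z{\left(a,E \right)} = 6 + 2 E$ ($z{\left(a,E \right)} = 2 \left(3 + E\right) = 6 + 2 E$)
$b = -85$ ($b = \left(-5\right) 17 = -85$)
$z{\left(U{\left(6 \right)},0 \right)} b \left(-12\right) = \left(6 + 2 \cdot 0\right) \left(-85\right) \left(-12\right) = \left(6 + 0\right) \left(-85\right) \left(-12\right) = 6 \left(-85\right) \left(-12\right) = \left(-510\right) \left(-12\right) = 6120$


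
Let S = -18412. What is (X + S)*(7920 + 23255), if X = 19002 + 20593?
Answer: 660380025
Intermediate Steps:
X = 39595
(X + S)*(7920 + 23255) = (39595 - 18412)*(7920 + 23255) = 21183*31175 = 660380025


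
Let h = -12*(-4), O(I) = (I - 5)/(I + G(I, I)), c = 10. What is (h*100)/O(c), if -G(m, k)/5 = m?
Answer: -38400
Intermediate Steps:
G(m, k) = -5*m
O(I) = -(-5 + I)/(4*I) (O(I) = (I - 5)/(I - 5*I) = (-5 + I)/((-4*I)) = (-5 + I)*(-1/(4*I)) = -(-5 + I)/(4*I))
h = 48
(h*100)/O(c) = (48*100)/(((¼)*(5 - 1*10)/10)) = 4800/(((¼)*(⅒)*(5 - 10))) = 4800/(((¼)*(⅒)*(-5))) = 4800/(-⅛) = 4800*(-8) = -38400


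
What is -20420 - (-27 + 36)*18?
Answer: -20582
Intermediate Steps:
-20420 - (-27 + 36)*18 = -20420 - 9*18 = -20420 - 1*162 = -20420 - 162 = -20582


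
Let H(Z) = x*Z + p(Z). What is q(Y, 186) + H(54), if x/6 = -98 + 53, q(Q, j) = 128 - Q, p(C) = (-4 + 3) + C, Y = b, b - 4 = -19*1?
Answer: -14384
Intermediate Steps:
b = -15 (b = 4 - 19*1 = 4 - 19 = -15)
Y = -15
p(C) = -1 + C
x = -270 (x = 6*(-98 + 53) = 6*(-45) = -270)
H(Z) = -1 - 269*Z (H(Z) = -270*Z + (-1 + Z) = -1 - 269*Z)
q(Y, 186) + H(54) = (128 - 1*(-15)) + (-1 - 269*54) = (128 + 15) + (-1 - 14526) = 143 - 14527 = -14384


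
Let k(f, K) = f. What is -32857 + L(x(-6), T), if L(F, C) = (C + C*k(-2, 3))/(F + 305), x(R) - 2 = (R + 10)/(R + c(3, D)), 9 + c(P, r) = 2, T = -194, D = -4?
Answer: -130998337/3987 ≈ -32856.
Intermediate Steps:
c(P, r) = -7 (c(P, r) = -9 + 2 = -7)
x(R) = 2 + (10 + R)/(-7 + R) (x(R) = 2 + (R + 10)/(R - 7) = 2 + (10 + R)/(-7 + R))
L(F, C) = -C/(305 + F) (L(F, C) = (C + C*(-2))/(F + 305) = (C - 2*C)/(305 + F) = (-C)/(305 + F) = -C/(305 + F))
-32857 + L(x(-6), T) = -32857 - 1*(-194)/(305 + (-4 + 3*(-6))/(-7 - 6)) = -32857 - 1*(-194)/(305 + (-4 - 18)/(-13)) = -32857 - 1*(-194)/(305 - 1/13*(-22)) = -32857 - 1*(-194)/(305 + 22/13) = -32857 - 1*(-194)/3987/13 = -32857 - 1*(-194)*13/3987 = -32857 + 2522/3987 = -130998337/3987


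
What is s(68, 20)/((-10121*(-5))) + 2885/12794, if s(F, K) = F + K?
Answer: 147121297/647440370 ≈ 0.22724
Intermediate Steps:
s(68, 20)/((-10121*(-5))) + 2885/12794 = (68 + 20)/((-10121*(-5))) + 2885/12794 = 88/50605 + 2885*(1/12794) = 88*(1/50605) + 2885/12794 = 88/50605 + 2885/12794 = 147121297/647440370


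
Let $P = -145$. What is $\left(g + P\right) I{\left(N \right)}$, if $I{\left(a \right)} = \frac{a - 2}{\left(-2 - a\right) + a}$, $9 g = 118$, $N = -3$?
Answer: $- \frac{5935}{18} \approx -329.72$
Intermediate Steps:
$g = \frac{118}{9}$ ($g = \frac{1}{9} \cdot 118 = \frac{118}{9} \approx 13.111$)
$I{\left(a \right)} = 1 - \frac{a}{2}$ ($I{\left(a \right)} = \frac{-2 + a}{-2} = \left(-2 + a\right) \left(- \frac{1}{2}\right) = 1 - \frac{a}{2}$)
$\left(g + P\right) I{\left(N \right)} = \left(\frac{118}{9} - 145\right) \left(1 - - \frac{3}{2}\right) = - \frac{1187 \left(1 + \frac{3}{2}\right)}{9} = \left(- \frac{1187}{9}\right) \frac{5}{2} = - \frac{5935}{18}$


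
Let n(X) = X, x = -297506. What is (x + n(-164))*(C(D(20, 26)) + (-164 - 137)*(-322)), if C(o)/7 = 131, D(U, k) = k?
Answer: -29123735130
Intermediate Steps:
C(o) = 917 (C(o) = 7*131 = 917)
(x + n(-164))*(C(D(20, 26)) + (-164 - 137)*(-322)) = (-297506 - 164)*(917 + (-164 - 137)*(-322)) = -297670*(917 - 301*(-322)) = -297670*(917 + 96922) = -297670*97839 = -29123735130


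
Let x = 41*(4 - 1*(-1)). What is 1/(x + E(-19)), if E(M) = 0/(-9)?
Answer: 1/205 ≈ 0.0048781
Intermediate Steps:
E(M) = 0 (E(M) = 0*(-⅑) = 0)
x = 205 (x = 41*(4 + 1) = 41*5 = 205)
1/(x + E(-19)) = 1/(205 + 0) = 1/205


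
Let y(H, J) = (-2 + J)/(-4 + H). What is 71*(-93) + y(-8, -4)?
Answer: -13205/2 ≈ -6602.5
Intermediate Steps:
y(H, J) = (-2 + J)/(-4 + H)
71*(-93) + y(-8, -4) = 71*(-93) + (-2 - 4)/(-4 - 8) = -6603 - 6/(-12) = -6603 - 1/12*(-6) = -6603 + 1/2 = -13205/2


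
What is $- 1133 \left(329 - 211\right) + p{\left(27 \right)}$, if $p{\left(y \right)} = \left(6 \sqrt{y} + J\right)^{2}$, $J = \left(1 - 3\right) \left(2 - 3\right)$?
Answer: $-132718 + 72 \sqrt{3} \approx -1.3259 \cdot 10^{5}$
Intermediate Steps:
$J = 2$ ($J = \left(-2\right) \left(-1\right) = 2$)
$p{\left(y \right)} = \left(2 + 6 \sqrt{y}\right)^{2}$ ($p{\left(y \right)} = \left(6 \sqrt{y} + 2\right)^{2} = \left(2 + 6 \sqrt{y}\right)^{2}$)
$- 1133 \left(329 - 211\right) + p{\left(27 \right)} = - 1133 \left(329 - 211\right) + 4 \left(1 + 3 \sqrt{27}\right)^{2} = \left(-1133\right) 118 + 4 \left(1 + 3 \cdot 3 \sqrt{3}\right)^{2} = -133694 + 4 \left(1 + 9 \sqrt{3}\right)^{2}$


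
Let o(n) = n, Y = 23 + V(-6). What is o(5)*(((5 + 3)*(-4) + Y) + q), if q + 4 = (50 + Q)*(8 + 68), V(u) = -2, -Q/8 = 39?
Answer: -99635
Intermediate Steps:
Q = -312 (Q = -8*39 = -312)
Y = 21 (Y = 23 - 2 = 21)
q = -19916 (q = -4 + (50 - 312)*(8 + 68) = -4 - 262*76 = -4 - 19912 = -19916)
o(5)*(((5 + 3)*(-4) + Y) + q) = 5*(((5 + 3)*(-4) + 21) - 19916) = 5*((8*(-4) + 21) - 19916) = 5*((-32 + 21) - 19916) = 5*(-11 - 19916) = 5*(-19927) = -99635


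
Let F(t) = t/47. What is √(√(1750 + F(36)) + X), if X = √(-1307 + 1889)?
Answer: √(47*√3867442 + 2209*√582)/47 ≈ 8.1220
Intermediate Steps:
X = √582 ≈ 24.125
F(t) = t/47 (F(t) = t*(1/47) = t/47)
√(√(1750 + F(36)) + X) = √(√(1750 + (1/47)*36) + √582) = √(√(1750 + 36/47) + √582) = √(√(82286/47) + √582) = √(√3867442/47 + √582) = √(√582 + √3867442/47)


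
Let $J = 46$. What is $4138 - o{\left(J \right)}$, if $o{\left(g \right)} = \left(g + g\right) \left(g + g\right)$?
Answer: $-4326$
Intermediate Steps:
$o{\left(g \right)} = 4 g^{2}$ ($o{\left(g \right)} = 2 g 2 g = 4 g^{2}$)
$4138 - o{\left(J \right)} = 4138 - 4 \cdot 46^{2} = 4138 - 4 \cdot 2116 = 4138 - 8464 = -4326$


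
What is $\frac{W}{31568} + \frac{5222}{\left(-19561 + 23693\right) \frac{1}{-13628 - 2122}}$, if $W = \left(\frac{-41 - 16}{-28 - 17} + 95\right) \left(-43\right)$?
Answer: $- \frac{2434101202759}{122286540} \approx -19905.0$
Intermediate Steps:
$W = - \frac{62092}{15}$ ($W = \left(- \frac{57}{-45} + 95\right) \left(-43\right) = \left(\left(-57\right) \left(- \frac{1}{45}\right) + 95\right) \left(-43\right) = \left(\frac{19}{15} + 95\right) \left(-43\right) = \frac{1444}{15} \left(-43\right) = - \frac{62092}{15} \approx -4139.5$)
$\frac{W}{31568} + \frac{5222}{\left(-19561 + 23693\right) \frac{1}{-13628 - 2122}} = - \frac{62092}{15 \cdot 31568} + \frac{5222}{\left(-19561 + 23693\right) \frac{1}{-13628 - 2122}} = \left(- \frac{62092}{15}\right) \frac{1}{31568} + \frac{5222}{4132 \frac{1}{-15750}} = - \frac{15523}{118380} + \frac{5222}{4132 \left(- \frac{1}{15750}\right)} = - \frac{15523}{118380} + \frac{5222}{- \frac{2066}{7875}} = - \frac{15523}{118380} + 5222 \left(- \frac{7875}{2066}\right) = - \frac{15523}{118380} - \frac{20561625}{1033} = - \frac{2434101202759}{122286540}$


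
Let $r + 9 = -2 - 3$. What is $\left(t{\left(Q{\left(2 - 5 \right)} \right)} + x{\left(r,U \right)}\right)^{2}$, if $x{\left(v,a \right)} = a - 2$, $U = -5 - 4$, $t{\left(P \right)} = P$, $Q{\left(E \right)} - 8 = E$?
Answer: $36$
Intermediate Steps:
$Q{\left(E \right)} = 8 + E$
$r = -14$ ($r = -9 - 5 = -14$)
$U = -9$
$x{\left(v,a \right)} = -2 + a$
$\left(t{\left(Q{\left(2 - 5 \right)} \right)} + x{\left(r,U \right)}\right)^{2} = \left(\left(8 + \left(2 - 5\right)\right) - 11\right)^{2} = \left(\left(8 - 3\right) - 11\right)^{2} = \left(5 - 11\right)^{2} = \left(-6\right)^{2} = 36$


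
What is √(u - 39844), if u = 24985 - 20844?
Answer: 3*I*√3967 ≈ 188.95*I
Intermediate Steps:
u = 4141
√(u - 39844) = √(4141 - 39844) = √(-35703) = 3*I*√3967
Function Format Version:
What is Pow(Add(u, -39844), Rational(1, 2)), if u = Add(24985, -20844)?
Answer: Mul(3, I, Pow(3967, Rational(1, 2))) ≈ Mul(188.95, I)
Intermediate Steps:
u = 4141
Pow(Add(u, -39844), Rational(1, 2)) = Pow(Add(4141, -39844), Rational(1, 2)) = Pow(-35703, Rational(1, 2)) = Mul(3, I, Pow(3967, Rational(1, 2)))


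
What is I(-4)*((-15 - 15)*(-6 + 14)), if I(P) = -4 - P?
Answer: 0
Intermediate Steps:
I(-4)*((-15 - 15)*(-6 + 14)) = (-4 - 1*(-4))*((-15 - 15)*(-6 + 14)) = (-4 + 4)*(-30*8) = 0*(-240) = 0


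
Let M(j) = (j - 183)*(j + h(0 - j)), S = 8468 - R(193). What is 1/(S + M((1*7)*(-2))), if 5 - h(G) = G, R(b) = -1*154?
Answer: 1/13153 ≈ 7.6028e-5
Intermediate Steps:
R(b) = -154
h(G) = 5 - G
S = 8622 (S = 8468 - 1*(-154) = 8468 + 154 = 8622)
M(j) = (-183 + j)*(5 + 2*j) (M(j) = (j - 183)*(j + (5 - (0 - j))) = (-183 + j)*(j + (5 - (-1)*j)) = (-183 + j)*(j + (5 + j)) = (-183 + j)*(5 + 2*j))
1/(S + M((1*7)*(-2))) = 1/(8622 + (-915 - 361*1*7*(-2) + 2*((1*7)*(-2))²)) = 1/(8622 + (-915 - 2527*(-2) + 2*(7*(-2))²)) = 1/(8622 + (-915 - 361*(-14) + 2*(-14)²)) = 1/(8622 + (-915 + 5054 + 2*196)) = 1/(8622 + (-915 + 5054 + 392)) = 1/(8622 + 4531) = 1/13153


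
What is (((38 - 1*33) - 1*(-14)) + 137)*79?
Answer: 12324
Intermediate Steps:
(((38 - 1*33) - 1*(-14)) + 137)*79 = (((38 - 33) + 14) + 137)*79 = ((5 + 14) + 137)*79 = (19 + 137)*79 = 156*79 = 12324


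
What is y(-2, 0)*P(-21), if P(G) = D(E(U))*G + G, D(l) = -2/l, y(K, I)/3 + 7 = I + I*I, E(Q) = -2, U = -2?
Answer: 882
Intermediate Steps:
y(K, I) = -21 + 3*I + 3*I² (y(K, I) = -21 + 3*(I + I*I) = -21 + 3*(I + I²) = -21 + (3*I + 3*I²) = -21 + 3*I + 3*I²)
P(G) = 2*G (P(G) = (-2/(-2))*G + G = (-2*(-½))*G + G = 1*G + G = G + G = 2*G)
y(-2, 0)*P(-21) = (-21 + 3*0 + 3*0²)*(2*(-21)) = (-21 + 0 + 3*0)*(-42) = (-21 + 0 + 0)*(-42) = -21*(-42) = 882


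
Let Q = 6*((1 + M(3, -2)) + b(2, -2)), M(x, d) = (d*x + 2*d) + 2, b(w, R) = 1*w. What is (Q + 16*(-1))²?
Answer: 2116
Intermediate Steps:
b(w, R) = w
M(x, d) = 2 + 2*d + d*x (M(x, d) = (2*d + d*x) + 2 = 2 + 2*d + d*x)
Q = -30 (Q = 6*((1 + (2 + 2*(-2) - 2*3)) + 2) = 6*((1 + (2 - 4 - 6)) + 2) = 6*((1 - 8) + 2) = 6*(-7 + 2) = 6*(-5) = -30)
(Q + 16*(-1))² = (-30 + 16*(-1))² = (-30 - 16)² = (-46)² = 2116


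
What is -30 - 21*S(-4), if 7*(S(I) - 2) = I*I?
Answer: -120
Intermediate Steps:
S(I) = 2 + I²/7 (S(I) = 2 + (I*I)/7 = 2 + I²/7)
-30 - 21*S(-4) = -30 - 21*(2 + (⅐)*(-4)²) = -30 - 21*(2 + (⅐)*16) = -30 - 21*(2 + 16/7) = -30 - 21*30/7 = -30 - 90 = -120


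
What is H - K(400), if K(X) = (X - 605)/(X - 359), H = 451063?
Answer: 451068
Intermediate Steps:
K(X) = (-605 + X)/(-359 + X)
H - K(400) = 451063 - (-605 + 400)/(-359 + 400) = 451063 - (-205)/41 = 451063 - 1*(-5) = 451063 + 5 = 451068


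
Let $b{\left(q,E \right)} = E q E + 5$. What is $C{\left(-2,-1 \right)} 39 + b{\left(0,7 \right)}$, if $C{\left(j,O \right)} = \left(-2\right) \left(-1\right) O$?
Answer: $-73$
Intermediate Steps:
$b{\left(q,E \right)} = 5 + q E^{2}$ ($b{\left(q,E \right)} = q E^{2} + 5 = 5 + q E^{2}$)
$C{\left(j,O \right)} = 2 O$
$C{\left(-2,-1 \right)} 39 + b{\left(0,7 \right)} = 2 \left(-1\right) 39 + \left(5 + 0 \cdot 7^{2}\right) = \left(-2\right) 39 + \left(5 + 0 \cdot 49\right) = -78 + \left(5 + 0\right) = -78 + 5 = -73$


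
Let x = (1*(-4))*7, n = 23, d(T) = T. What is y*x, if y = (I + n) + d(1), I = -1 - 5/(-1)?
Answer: -784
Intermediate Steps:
I = 4 (I = -1 - 1*(-5) = -1 + 5 = 4)
y = 28 (y = (4 + 23) + 1 = 27 + 1 = 28)
x = -28 (x = -4*7 = -28)
y*x = 28*(-28) = -784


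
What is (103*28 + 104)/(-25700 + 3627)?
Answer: -2988/22073 ≈ -0.13537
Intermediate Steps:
(103*28 + 104)/(-25700 + 3627) = (2884 + 104)/(-22073) = 2988*(-1/22073) = -2988/22073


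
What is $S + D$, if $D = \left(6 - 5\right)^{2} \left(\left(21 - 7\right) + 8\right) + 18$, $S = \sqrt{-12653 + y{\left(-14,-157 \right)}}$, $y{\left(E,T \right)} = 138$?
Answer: $40 + i \sqrt{12515} \approx 40.0 + 111.87 i$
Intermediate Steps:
$S = i \sqrt{12515}$ ($S = \sqrt{-12653 + 138} = \sqrt{-12515} = i \sqrt{12515} \approx 111.87 i$)
$D = 40$ ($D = 1^{2} \left(14 + 8\right) + 18 = 1 \cdot 22 + 18 = 22 + 18 = 40$)
$S + D = i \sqrt{12515} + 40 = 40 + i \sqrt{12515}$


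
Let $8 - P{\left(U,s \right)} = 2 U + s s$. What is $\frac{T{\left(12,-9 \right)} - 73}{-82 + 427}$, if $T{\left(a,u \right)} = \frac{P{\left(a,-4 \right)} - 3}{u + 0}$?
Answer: $- \frac{622}{3105} \approx -0.20032$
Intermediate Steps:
$P{\left(U,s \right)} = 8 - s^{2} - 2 U$ ($P{\left(U,s \right)} = 8 - \left(2 U + s s\right) = 8 - \left(2 U + s^{2}\right) = 8 - \left(s^{2} + 2 U\right) = 8 - s^{2} - 2 U$)
$T{\left(a,u \right)} = \frac{-11 - 2 a}{u}$ ($T{\left(a,u \right)} = \frac{\left(8 - \left(-4\right)^{2} - 2 a\right) - 3}{u + 0} = \frac{\left(8 - 16 - 2 a\right) - 3}{u} = \frac{\left(-8 - 2 a\right) - 3}{u} = \frac{-11 - 2 a}{u}$)
$\frac{T{\left(12,-9 \right)} - 73}{-82 + 427} = \frac{\frac{-11 - 24}{-9} - 73}{-82 + 427} = \frac{- \frac{-11 - 24}{9} - 73}{345} = \left(\left(- \frac{1}{9}\right) \left(-35\right) - 73\right) \frac{1}{345} = \left(\frac{35}{9} - 73\right) \frac{1}{345} = \left(- \frac{622}{9}\right) \frac{1}{345} = - \frac{622}{3105}$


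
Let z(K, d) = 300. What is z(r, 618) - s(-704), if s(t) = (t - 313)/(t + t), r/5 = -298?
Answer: 421383/1408 ≈ 299.28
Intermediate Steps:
r = -1490 (r = 5*(-298) = -1490)
s(t) = (-313 + t)/(2*t) (s(t) = (-313 + t)/((2*t)) = (-313 + t)*(1/(2*t)) = (-313 + t)/(2*t))
z(r, 618) - s(-704) = 300 - (-313 - 704)/(2*(-704)) = 300 - (-1)*(-1017)/(2*704) = 300 - 1*1017/1408 = 300 - 1017/1408 = 421383/1408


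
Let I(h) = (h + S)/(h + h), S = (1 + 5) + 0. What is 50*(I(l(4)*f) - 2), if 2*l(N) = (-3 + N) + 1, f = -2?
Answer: -150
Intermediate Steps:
l(N) = -1 + N/2 (l(N) = ((-3 + N) + 1)/2 = (-2 + N)/2 = -1 + N/2)
S = 6 (S = 6 + 0 = 6)
I(h) = (6 + h)/(2*h) (I(h) = (h + 6)/(h + h) = (6 + h)/((2*h)) = (6 + h)*(1/(2*h)) = (6 + h)/(2*h))
50*(I(l(4)*f) - 2) = 50*((6 + (-1 + (1/2)*4)*(-2))/(2*(((-1 + (1/2)*4)*(-2)))) - 2) = 50*((6 + (-1 + 2)*(-2))/(2*(((-1 + 2)*(-2)))) - 2) = 50*((6 + 1*(-2))/(2*((1*(-2)))) - 2) = 50*((1/2)*(6 - 2)/(-2) - 2) = 50*((1/2)*(-1/2)*4 - 2) = 50*(-1 - 2) = 50*(-3) = -150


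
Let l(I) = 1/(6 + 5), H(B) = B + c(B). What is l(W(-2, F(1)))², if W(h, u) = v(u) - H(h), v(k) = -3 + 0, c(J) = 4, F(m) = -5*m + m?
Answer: 1/121 ≈ 0.0082645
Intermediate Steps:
F(m) = -4*m
v(k) = -3
H(B) = 4 + B (H(B) = B + 4 = 4 + B)
W(h, u) = -7 - h (W(h, u) = -3 - (4 + h) = -3 + (-4 - h) = -7 - h)
l(I) = 1/11
l(W(-2, F(1)))² = (1/11)² = 1/121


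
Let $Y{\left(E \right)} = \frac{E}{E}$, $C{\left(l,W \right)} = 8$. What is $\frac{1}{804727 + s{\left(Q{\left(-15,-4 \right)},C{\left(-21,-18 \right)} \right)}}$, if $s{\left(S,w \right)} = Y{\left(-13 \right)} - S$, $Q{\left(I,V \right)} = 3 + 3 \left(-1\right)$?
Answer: $\frac{1}{804728} \approx 1.2427 \cdot 10^{-6}$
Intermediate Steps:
$Q{\left(I,V \right)} = 0$ ($Q{\left(I,V \right)} = 3 - 3 = 0$)
$Y{\left(E \right)} = 1$
$s{\left(S,w \right)} = 1 - S$
$\frac{1}{804727 + s{\left(Q{\left(-15,-4 \right)},C{\left(-21,-18 \right)} \right)}} = \frac{1}{804727 + \left(1 - 0\right)} = \frac{1}{804727 + \left(1 + 0\right)} = \frac{1}{804727 + 1} = \frac{1}{804728}$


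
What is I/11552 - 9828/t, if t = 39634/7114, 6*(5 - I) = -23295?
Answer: -6071579573/3442496 ≈ -1763.7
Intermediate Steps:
I = 7775/2 (I = 5 - 1/6*(-23295) = 5 + 7765/2 = 7775/2 ≈ 3887.5)
t = 19817/3557 (t = 39634*(1/7114) = 19817/3557 ≈ 5.5713)
I/11552 - 9828/t = (7775/2)/11552 - 9828/19817/3557 = (7775/2)*(1/11552) - 9828*3557/19817 = 7775/23104 - 4994028/2831 = -6071579573/3442496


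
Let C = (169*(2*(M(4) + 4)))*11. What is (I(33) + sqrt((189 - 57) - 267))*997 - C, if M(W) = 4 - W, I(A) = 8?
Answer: -6896 + 2991*I*sqrt(15) ≈ -6896.0 + 11584.0*I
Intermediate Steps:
C = 14872 (C = (169*(2*((4 - 1*4) + 4)))*11 = (169*(2*((4 - 4) + 4)))*11 = (169*(2*(0 + 4)))*11 = (169*(2*4))*11 = (169*8)*11 = 1352*11 = 14872)
(I(33) + sqrt((189 - 57) - 267))*997 - C = (8 + sqrt((189 - 57) - 267))*997 - 1*14872 = (8 + sqrt(132 - 267))*997 - 14872 = (8 + sqrt(-135))*997 - 14872 = (8 + 3*I*sqrt(15))*997 - 14872 = (7976 + 2991*I*sqrt(15)) - 14872 = -6896 + 2991*I*sqrt(15)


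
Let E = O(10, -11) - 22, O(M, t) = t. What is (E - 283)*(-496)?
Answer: 156736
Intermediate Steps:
E = -33 (E = -11 - 22 = -33)
(E - 283)*(-496) = (-33 - 283)*(-496) = -316*(-496) = 156736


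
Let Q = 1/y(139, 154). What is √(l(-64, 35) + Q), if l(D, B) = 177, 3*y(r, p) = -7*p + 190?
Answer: √3876934/148 ≈ 13.304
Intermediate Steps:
y(r, p) = 190/3 - 7*p/3 (y(r, p) = (-7*p + 190)/3 = (190 - 7*p)/3 = 190/3 - 7*p/3)
Q = -1/296 (Q = 1/(190/3 - 7/3*154) = 1/(190/3 - 1078/3) = 1/(-296) = -1/296 ≈ -0.0033784)
√(l(-64, 35) + Q) = √(177 - 1/296) = √(52391/296) = √3876934/148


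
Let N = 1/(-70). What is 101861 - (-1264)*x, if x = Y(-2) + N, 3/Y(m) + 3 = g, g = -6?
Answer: 10649269/105 ≈ 1.0142e+5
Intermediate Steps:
N = -1/70 ≈ -0.014286
Y(m) = -⅓ (Y(m) = 3/(-3 - 6) = 3/(-9) = 3*(-⅑) = -⅓)
x = -73/210 (x = -⅓ - 1/70 = -73/210 ≈ -0.34762)
101861 - (-1264)*x = 101861 - (-1264)*(-73)/210 = 101861 - 1*46136/105 = 101861 - 46136/105 = 10649269/105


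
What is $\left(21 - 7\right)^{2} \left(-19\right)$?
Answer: $-3724$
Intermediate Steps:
$\left(21 - 7\right)^{2} \left(-19\right) = 14^{2} \left(-19\right) = 196 \left(-19\right) = -3724$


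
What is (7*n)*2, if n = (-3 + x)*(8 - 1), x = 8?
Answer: 490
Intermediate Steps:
n = 35 (n = (-3 + 8)*(8 - 1) = 5*7 = 35)
(7*n)*2 = (7*35)*2 = 245*2 = 490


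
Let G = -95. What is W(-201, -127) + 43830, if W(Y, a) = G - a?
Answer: 43862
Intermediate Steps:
W(Y, a) = -95 - a
W(-201, -127) + 43830 = (-95 - 1*(-127)) + 43830 = (-95 + 127) + 43830 = 32 + 43830 = 43862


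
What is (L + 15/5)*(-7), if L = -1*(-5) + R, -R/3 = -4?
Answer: -140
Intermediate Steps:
R = 12 (R = -3*(-4) = 12)
L = 17 (L = -1*(-5) + 12 = 5 + 12 = 17)
(L + 15/5)*(-7) = (17 + 15/5)*(-7) = (17 + 15*(⅕))*(-7) = (17 + 3)*(-7) = 20*(-7) = -140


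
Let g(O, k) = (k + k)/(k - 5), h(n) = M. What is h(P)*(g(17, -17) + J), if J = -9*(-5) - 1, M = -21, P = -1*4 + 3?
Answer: -10521/11 ≈ -956.45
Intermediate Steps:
P = -1 (P = -4 + 3 = -1)
h(n) = -21
J = 44 (J = 45 - 1 = 44)
g(O, k) = 2*k/(-5 + k) (g(O, k) = (2*k)/(-5 + k) = 2*k/(-5 + k))
h(P)*(g(17, -17) + J) = -21*(2*(-17)/(-5 - 17) + 44) = -21*(2*(-17)/(-22) + 44) = -21*(2*(-17)*(-1/22) + 44) = -21*(17/11 + 44) = -21*501/11 = -10521/11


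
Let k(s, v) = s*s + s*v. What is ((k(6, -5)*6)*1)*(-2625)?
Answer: -94500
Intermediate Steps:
k(s, v) = s² + s*v
((k(6, -5)*6)*1)*(-2625) = (((6*(6 - 5))*6)*1)*(-2625) = (((6*1)*6)*1)*(-2625) = ((6*6)*1)*(-2625) = (36*1)*(-2625) = 36*(-2625) = -94500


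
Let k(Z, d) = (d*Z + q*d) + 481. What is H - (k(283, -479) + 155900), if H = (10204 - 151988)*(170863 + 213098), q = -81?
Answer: -54439586047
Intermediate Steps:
H = -54439526424 (H = -141784*383961 = -54439526424)
k(Z, d) = 481 - 81*d + Z*d (k(Z, d) = (d*Z - 81*d) + 481 = (Z*d - 81*d) + 481 = (-81*d + Z*d) + 481 = 481 - 81*d + Z*d)
H - (k(283, -479) + 155900) = -54439526424 - ((481 - 81*(-479) + 283*(-479)) + 155900) = -54439526424 - ((481 + 38799 - 135557) + 155900) = -54439526424 - (-96277 + 155900) = -54439526424 - 1*59623 = -54439526424 - 59623 = -54439586047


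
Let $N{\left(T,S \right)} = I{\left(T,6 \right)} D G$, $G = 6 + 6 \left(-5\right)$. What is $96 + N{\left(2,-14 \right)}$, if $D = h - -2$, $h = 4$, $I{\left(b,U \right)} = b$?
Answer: $-192$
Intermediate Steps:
$G = -24$ ($G = 6 - 30 = -24$)
$D = 6$ ($D = 4 - -2 = 4 + 2 = 6$)
$N{\left(T,S \right)} = - 144 T$ ($N{\left(T,S \right)} = T 6 \left(-24\right) = 6 T \left(-24\right) = - 144 T$)
$96 + N{\left(2,-14 \right)} = 96 - 288 = -192$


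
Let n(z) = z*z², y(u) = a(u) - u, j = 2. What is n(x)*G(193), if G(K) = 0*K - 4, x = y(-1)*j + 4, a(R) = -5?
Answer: 256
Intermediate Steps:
y(u) = -5 - u
x = -4 (x = (-5 - 1*(-1))*2 + 4 = (-5 + 1)*2 + 4 = -4*2 + 4 = -8 + 4 = -4)
G(K) = -4 (G(K) = 0 - 4 = -4)
n(z) = z³
n(x)*G(193) = (-4)³*(-4) = -64*(-4) = 256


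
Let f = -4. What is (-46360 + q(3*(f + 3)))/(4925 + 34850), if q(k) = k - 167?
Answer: -9306/7955 ≈ -1.1698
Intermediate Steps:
q(k) = -167 + k
(-46360 + q(3*(f + 3)))/(4925 + 34850) = (-46360 + (-167 + 3*(-4 + 3)))/(4925 + 34850) = (-46360 + (-167 + 3*(-1)))/39775 = (-46360 + (-167 - 3))*(1/39775) = (-46360 - 170)*(1/39775) = -46530*1/39775 = -9306/7955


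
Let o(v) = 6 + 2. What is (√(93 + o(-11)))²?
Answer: 101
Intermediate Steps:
o(v) = 8
(√(93 + o(-11)))² = (√(93 + 8))² = (√101)² = 101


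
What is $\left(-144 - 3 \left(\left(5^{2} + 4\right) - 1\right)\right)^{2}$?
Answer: $51984$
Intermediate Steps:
$\left(-144 - 3 \left(\left(5^{2} + 4\right) - 1\right)\right)^{2} = \left(-144 - 3 \left(\left(25 + 4\right) - 1\right)\right)^{2} = \left(-144 - 3 \left(29 - 1\right)\right)^{2} = \left(-144 - 84\right)^{2} = \left(-228\right)^{2} = 51984$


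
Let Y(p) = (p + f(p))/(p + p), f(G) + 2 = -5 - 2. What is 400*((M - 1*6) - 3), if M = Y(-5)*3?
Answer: -1920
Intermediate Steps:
f(G) = -9 (f(G) = -2 + (-5 - 2) = -2 - 7 = -9)
Y(p) = (-9 + p)/(2*p) (Y(p) = (p - 9)/(p + p) = (-9 + p)/((2*p)) = (-9 + p)*(1/(2*p)) = (-9 + p)/(2*p))
M = 21/5 (M = ((1/2)*(-9 - 5)/(-5))*3 = ((1/2)*(-1/5)*(-14))*3 = (7/5)*3 = 21/5 ≈ 4.2000)
400*((M - 1*6) - 3) = 400*((21/5 - 1*6) - 3) = 400*((21/5 - 6) - 3) = 400*(-9/5 - 3) = 400*(-24/5) = -1920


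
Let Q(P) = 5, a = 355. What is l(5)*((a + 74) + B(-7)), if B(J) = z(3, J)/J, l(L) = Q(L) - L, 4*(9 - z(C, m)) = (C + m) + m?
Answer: 0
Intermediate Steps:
z(C, m) = 9 - m/2 - C/4 (z(C, m) = 9 - ((C + m) + m)/4 = 9 - (C + 2*m)/4 = 9 + (-m/2 - C/4) = 9 - m/2 - C/4)
l(L) = 5 - L
B(J) = (33/4 - J/2)/J (B(J) = (9 - J/2 - ¼*3)/J = (9 - J/2 - ¾)/J = (33/4 - J/2)/J)
l(5)*((a + 74) + B(-7)) = (5 - 1*5)*((355 + 74) + (¼)*(33 - 2*(-7))/(-7)) = (5 - 5)*(429 + (¼)*(-⅐)*(33 + 14)) = 0*(429 + (¼)*(-⅐)*47) = 0*(429 - 47/28) = 0*(11965/28) = 0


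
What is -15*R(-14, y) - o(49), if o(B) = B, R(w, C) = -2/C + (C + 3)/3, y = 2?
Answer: -59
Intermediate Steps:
R(w, C) = 1 - 2/C + C/3 (R(w, C) = -2/C + (3 + C)*(1/3) = -2/C + (1 + C/3) = 1 - 2/C + C/3)
-15*R(-14, y) - o(49) = -15*(1 - 2/2 + (1/3)*2) - 1*49 = -15*(1 - 2*1/2 + 2/3) - 49 = -15*(1 - 1 + 2/3) - 49 = -15*2/3 - 49 = -10 - 49 = -59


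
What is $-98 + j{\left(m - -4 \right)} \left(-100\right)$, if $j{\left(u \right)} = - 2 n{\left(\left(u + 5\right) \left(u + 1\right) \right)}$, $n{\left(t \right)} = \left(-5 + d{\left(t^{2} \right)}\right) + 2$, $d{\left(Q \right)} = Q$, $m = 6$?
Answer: $5444302$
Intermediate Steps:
$n{\left(t \right)} = -3 + t^{2}$ ($n{\left(t \right)} = \left(-5 + t^{2}\right) + 2 = -3 + t^{2}$)
$j{\left(u \right)} = 6 - 2 \left(1 + u\right)^{2} \left(5 + u\right)^{2}$ ($j{\left(u \right)} = - 2 \left(-3 + \left(\left(u + 5\right) \left(u + 1\right)\right)^{2}\right) = - 2 \left(-3 + \left(\left(5 + u\right) \left(1 + u\right)\right)^{2}\right) = - 2 \left(-3 + \left(\left(1 + u\right) \left(5 + u\right)\right)^{2}\right) = - 2 \left(-3 + \left(1 + u\right)^{2} \left(5 + u\right)^{2}\right) = 6 - 2 \left(1 + u\right)^{2} \left(5 + u\right)^{2}$)
$-98 + j{\left(m - -4 \right)} \left(-100\right) = -98 + \left(6 - 2 \left(5 + \left(6 - -4\right)^{2} + 6 \left(6 - -4\right)\right)^{2}\right) \left(-100\right) = -98 + \left(6 - 2 \left(5 + \left(6 + 4\right)^{2} + 6 \left(6 + 4\right)\right)^{2}\right) \left(-100\right) = -98 + \left(6 - 2 \left(5 + 10^{2} + 6 \cdot 10\right)^{2}\right) \left(-100\right) = -98 + \left(6 - 2 \left(5 + 100 + 60\right)^{2}\right) \left(-100\right) = -98 + \left(6 - 2 \cdot 165^{2}\right) \left(-100\right) = -98 + \left(6 - 54450\right) \left(-100\right) = -98 - -5444400 = -98 + 5444400 = 5444302$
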